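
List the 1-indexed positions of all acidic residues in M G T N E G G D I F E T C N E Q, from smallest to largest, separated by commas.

The acidic residues are Asp (D) and Glu (E), whose side chains end in a carboxylate group.
Matching residues: E5, D8, E11, E15.

5, 8, 11, 15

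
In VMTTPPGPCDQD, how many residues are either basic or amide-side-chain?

1

Basic: H, K, R. Amide-side-chain: N, Q.
Basic residues here: none (0).
Amide-side-chain residues here: Q11 (1).
The two groups share no amino acid, so total = 0 + 1 = 1.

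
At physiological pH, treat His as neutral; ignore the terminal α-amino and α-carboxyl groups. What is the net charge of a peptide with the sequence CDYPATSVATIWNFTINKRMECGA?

The side chains ionized at physiological pH are Lys/Arg (+1) and Asp/Glu (−1); with His treated as neutral, nothing else contributes.
Positive (K, R): K18, R19 → +2.
Negative (D, E): D2, E21 → −2.
Net charge = (+2) + (−2) = 0.

0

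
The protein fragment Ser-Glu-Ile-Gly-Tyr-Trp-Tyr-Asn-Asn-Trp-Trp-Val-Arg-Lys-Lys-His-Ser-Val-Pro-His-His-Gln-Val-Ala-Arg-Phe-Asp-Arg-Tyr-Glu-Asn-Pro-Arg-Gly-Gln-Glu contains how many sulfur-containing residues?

The sulfur-bearing residues are cysteine (–SH) and methionine (–S–CH₃).
None of the 36 residues belong to this group.

0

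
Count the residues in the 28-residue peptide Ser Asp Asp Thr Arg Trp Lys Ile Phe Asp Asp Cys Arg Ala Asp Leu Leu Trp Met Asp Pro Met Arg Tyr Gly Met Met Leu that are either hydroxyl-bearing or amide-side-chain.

Hydroxyl-bearing: S, T, Y. Amide-side-chain: N, Q.
Hydroxyl-bearing residues here: Ser1, Thr4, Tyr24 (3).
Amide-side-chain residues here: none (0).
The two groups share no amino acid, so total = 3 + 0 = 3.

3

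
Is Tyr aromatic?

Yes

F, W, and Y each carry an aromatic ring on the side chain.
Tyrosine is in this group.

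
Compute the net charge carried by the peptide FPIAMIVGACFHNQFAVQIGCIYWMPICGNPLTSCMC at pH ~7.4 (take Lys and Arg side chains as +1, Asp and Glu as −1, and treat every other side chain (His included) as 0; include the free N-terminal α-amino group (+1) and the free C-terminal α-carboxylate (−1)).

0

Positive (K, R): none → +0.
Negative (D, E): none → −0.
The N-terminus (+1) and C-terminus (−1) cancel.
Net charge = (+0) + (−0) = 0.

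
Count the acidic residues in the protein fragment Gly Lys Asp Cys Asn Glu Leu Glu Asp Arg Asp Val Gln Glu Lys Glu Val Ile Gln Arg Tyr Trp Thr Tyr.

The acidic residues are Asp (D) and Glu (E), whose side chains end in a carboxylate group.
Matching residues: Asp3, Glu6, Glu8, Asp9, Asp11, Glu14, Glu16.

7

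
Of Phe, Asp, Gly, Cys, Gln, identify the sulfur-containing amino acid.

Cys

Cysteine (C, thiol) and methionine (M, thioether) are the two sulfur-containing amino acids.
Of the listed options, only Cys belongs to this group.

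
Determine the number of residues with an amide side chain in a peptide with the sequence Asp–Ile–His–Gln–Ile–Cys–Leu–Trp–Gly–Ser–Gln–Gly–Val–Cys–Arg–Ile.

Asparagine (N) and glutamine (Q) have uncharged amide side chains.
Matching residues: Gln4, Gln11.

2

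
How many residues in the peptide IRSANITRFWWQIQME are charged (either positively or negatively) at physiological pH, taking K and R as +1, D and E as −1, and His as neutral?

Charged side chains at pH ~7.4: K, R (positive); D, E (negative).
Matching residues: R2, R8, E16.

3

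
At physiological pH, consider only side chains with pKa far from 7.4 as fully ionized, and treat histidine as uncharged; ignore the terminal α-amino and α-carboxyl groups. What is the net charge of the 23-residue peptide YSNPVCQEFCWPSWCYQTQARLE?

The side chains ionized at physiological pH are Lys/Arg (+1) and Asp/Glu (−1); with His treated as neutral, nothing else contributes.
Positive (K, R): R21 → +1.
Negative (D, E): E8, E23 → −2.
Net charge = (+1) + (−2) = −1.

-1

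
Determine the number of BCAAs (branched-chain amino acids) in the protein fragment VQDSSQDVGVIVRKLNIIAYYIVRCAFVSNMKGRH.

V, L, and I make up the branched-chain aliphatic group.
Matching residues: V1, V8, V10, I11, V12, L15, I17, I18, I22, V23, V28.

11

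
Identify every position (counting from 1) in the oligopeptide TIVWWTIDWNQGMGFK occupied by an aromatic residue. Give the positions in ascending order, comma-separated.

Phenylalanine (F), tryptophan (W), and tyrosine (Y) have aromatic ring side chains.
Matching residues: W4, W5, W9, F15.

4, 5, 9, 15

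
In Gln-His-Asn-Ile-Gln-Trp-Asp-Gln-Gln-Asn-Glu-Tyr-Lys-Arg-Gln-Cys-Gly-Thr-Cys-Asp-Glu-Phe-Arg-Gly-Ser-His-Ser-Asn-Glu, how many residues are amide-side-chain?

8

Only N (asparagine) and Q (glutamine) carry a side-chain carboxamide.
Matching residues: Gln1, Asn3, Gln5, Gln8, Gln9, Asn10, Gln15, Asn28.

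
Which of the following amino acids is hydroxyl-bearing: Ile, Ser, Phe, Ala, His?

The –OH-bearing residues are Ser, Thr (aliphatic alcohols), and Tyr (phenol).
Of the listed options, only Ser belongs to this group.

Ser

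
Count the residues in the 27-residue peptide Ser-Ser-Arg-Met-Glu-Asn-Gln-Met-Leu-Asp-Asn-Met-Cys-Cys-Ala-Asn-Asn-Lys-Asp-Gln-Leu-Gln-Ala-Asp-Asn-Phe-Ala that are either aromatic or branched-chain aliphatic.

Aromatic: F, W, Y. Branched-chain aliphatic: I, L, V.
Aromatic residues here: Phe26 (1).
Branched-chain aliphatic residues here: Leu9, Leu21 (2).
The two groups share no amino acid, so total = 1 + 2 = 3.

3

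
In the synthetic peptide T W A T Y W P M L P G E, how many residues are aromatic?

3

The aromatic amino acids are Phe (F, benzyl), Trp (W, indole), and Tyr (Y, phenol).
Matching residues: W2, Y5, W6.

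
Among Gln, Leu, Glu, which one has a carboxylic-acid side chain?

Only D (aspartate) and E (glutamate) carry a side-chain carboxylic acid.
Of the listed options, only Glu belongs to this group.

Glu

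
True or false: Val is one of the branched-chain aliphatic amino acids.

V, L, and I make up the branched-chain aliphatic group.
Valine is in this group.

True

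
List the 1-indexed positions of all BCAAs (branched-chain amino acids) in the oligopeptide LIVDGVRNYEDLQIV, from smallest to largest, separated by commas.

1, 2, 3, 6, 12, 14, 15

V, L, and I make up the branched-chain aliphatic group.
Matching residues: L1, I2, V3, V6, L12, I14, V15.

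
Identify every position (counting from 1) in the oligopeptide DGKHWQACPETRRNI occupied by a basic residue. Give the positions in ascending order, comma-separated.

3, 4, 12, 13

Matching residues: K3, H4, R12, R13.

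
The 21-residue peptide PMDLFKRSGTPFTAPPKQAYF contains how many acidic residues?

1

Only D (aspartate) and E (glutamate) carry a side-chain carboxylic acid.
Matching residues: D3.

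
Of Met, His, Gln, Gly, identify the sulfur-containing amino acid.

Met

The sulfur-bearing residues are cysteine (–SH) and methionine (–S–CH₃).
Of the listed options, only Met belongs to this group.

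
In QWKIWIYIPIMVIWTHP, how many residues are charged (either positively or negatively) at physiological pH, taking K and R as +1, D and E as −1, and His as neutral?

1

Charged side chains at pH ~7.4: K, R (positive); D, E (negative).
Matching residues: K3.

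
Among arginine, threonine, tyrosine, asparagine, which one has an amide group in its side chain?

asparagine

Only N (asparagine) and Q (glutamine) carry a side-chain carboxamide.
Of the listed options, only asparagine belongs to this group.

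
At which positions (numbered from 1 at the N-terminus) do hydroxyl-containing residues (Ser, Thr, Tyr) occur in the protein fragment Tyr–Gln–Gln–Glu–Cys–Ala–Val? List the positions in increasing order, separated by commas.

1

Matching residues: Tyr1.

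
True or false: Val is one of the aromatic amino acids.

False

F, W, and Y each carry an aromatic ring on the side chain.
Valine is not in this group.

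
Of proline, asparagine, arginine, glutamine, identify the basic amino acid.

Lysine (K), arginine (R), and histidine (H) have basic, nitrogen-containing side chains.
Of the listed options, only arginine belongs to this group.

arginine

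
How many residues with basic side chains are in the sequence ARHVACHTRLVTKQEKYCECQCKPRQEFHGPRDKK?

12

The basic amino acids are Lys (K), Arg (R), and His (H).
Matching residues: R2, H3, H7, R9, K13, K16, K23, R25, H29, R32, K34, K35.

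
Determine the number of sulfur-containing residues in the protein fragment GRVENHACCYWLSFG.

2

The sulfur-bearing residues are cysteine (–SH) and methionine (–S–CH₃).
Matching residues: C8, C9.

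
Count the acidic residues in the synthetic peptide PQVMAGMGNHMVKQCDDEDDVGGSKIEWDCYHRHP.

The acidic residues are Asp (D) and Glu (E), whose side chains end in a carboxylate group.
Matching residues: D16, D17, E18, D19, D20, E27, D29.

7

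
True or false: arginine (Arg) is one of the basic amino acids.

True

K, R, and H are the three residues with basic side chains (ε-amine, guanidinium, and imidazole respectively).
Arginine is in this group.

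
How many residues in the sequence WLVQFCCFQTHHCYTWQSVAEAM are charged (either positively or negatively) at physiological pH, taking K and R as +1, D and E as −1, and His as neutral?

Charged side chains at pH ~7.4: K, R (positive); D, E (negative).
Matching residues: E21.

1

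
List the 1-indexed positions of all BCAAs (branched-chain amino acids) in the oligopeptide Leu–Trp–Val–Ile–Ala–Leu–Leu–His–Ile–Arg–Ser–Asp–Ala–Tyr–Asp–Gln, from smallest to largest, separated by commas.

Valine (V), leucine (L), and isoleucine (I) are the branched-chain amino acids.
Matching residues: Leu1, Val3, Ile4, Leu6, Leu7, Ile9.

1, 3, 4, 6, 7, 9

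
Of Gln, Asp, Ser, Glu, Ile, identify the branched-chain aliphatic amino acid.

Ile

The BCAAs are Val, Leu, and Ile — aliphatic side chains with a branch point.
Of the listed options, only Ile belongs to this group.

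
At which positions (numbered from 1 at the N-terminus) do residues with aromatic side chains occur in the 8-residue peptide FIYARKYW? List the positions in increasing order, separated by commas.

F, W, and Y each carry an aromatic ring on the side chain.
Matching residues: F1, Y3, Y7, W8.

1, 3, 7, 8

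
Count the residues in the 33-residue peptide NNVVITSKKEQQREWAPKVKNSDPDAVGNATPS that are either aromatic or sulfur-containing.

Aromatic: F, W, Y. Sulfur-containing: C, M.
Aromatic residues here: W15 (1).
Sulfur-containing residues here: none (0).
The two groups share no amino acid, so total = 1 + 0 = 1.

1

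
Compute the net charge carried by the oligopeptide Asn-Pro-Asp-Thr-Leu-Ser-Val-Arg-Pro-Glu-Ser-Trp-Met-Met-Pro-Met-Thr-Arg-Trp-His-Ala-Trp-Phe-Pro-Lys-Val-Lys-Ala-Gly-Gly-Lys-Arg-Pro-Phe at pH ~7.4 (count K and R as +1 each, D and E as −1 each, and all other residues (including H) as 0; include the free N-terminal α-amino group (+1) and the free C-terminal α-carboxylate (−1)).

Positive (K, R): Arg8, Arg18, Lys25, Lys27, Lys31, Arg32 → +6.
Negative (D, E): Asp3, Glu10 → −2.
The N-terminus (+1) and C-terminus (−1) cancel.
Net charge = (+6) + (−2) = +4.

+4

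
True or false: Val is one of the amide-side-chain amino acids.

False

The amide-side-chain residues are Asn (N) and Gln (Q).
Valine is not in this group.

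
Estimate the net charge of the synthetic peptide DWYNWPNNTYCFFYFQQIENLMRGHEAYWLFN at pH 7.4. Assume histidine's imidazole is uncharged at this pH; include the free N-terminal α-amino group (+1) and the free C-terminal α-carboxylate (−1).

-2

Near pH 7.4, K and R contribute +1 each, D and E contribute −1 each, and every other side chain (His included, as stated) is uncharged.
Positive (K, R): R23 → +1.
Negative (D, E): D1, E19, E26 → −3.
The N-terminus (+1) and C-terminus (−1) cancel.
Net charge = (+1) + (−3) = −2.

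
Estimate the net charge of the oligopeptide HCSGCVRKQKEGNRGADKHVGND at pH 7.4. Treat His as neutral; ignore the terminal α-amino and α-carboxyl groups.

+2

Near pH 7.4, K and R contribute +1 each, D and E contribute −1 each, and every other side chain (His included, as stated) is uncharged.
Positive (K, R): R7, K8, K10, R14, K18 → +5.
Negative (D, E): E11, D17, D23 → −3.
Net charge = (+5) + (−3) = +2.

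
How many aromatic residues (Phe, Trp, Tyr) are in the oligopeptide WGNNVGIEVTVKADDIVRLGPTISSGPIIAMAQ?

1

Matching residues: W1.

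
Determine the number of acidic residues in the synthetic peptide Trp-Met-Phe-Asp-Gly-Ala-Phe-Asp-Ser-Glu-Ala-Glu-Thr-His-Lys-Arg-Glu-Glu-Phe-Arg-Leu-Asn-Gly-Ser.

Only D (aspartate) and E (glutamate) carry a side-chain carboxylic acid.
Matching residues: Asp4, Asp8, Glu10, Glu12, Glu17, Glu18.

6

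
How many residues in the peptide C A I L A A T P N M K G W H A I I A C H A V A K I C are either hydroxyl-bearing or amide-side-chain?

Hydroxyl-bearing: S, T, Y. Amide-side-chain: N, Q.
Hydroxyl-bearing residues here: T7 (1).
Amide-side-chain residues here: N9 (1).
The two groups share no amino acid, so total = 1 + 1 = 2.

2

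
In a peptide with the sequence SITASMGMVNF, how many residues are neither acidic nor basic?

11

Acidic: D, E. Basic: K, R, H. All other residues are neither.
Matching residues: S1, I2, T3, A4, S5, M6, G7, M8, V9, N10, F11.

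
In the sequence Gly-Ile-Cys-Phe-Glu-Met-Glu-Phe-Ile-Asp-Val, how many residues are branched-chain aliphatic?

3

V, L, and I make up the branched-chain aliphatic group.
Matching residues: Ile2, Ile9, Val11.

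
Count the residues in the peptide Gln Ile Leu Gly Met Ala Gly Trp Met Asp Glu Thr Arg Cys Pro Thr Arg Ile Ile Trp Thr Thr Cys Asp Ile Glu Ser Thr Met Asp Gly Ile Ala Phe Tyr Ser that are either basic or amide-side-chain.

Basic: H, K, R. Amide-side-chain: N, Q.
Basic residues here: Arg13, Arg17 (2).
Amide-side-chain residues here: Gln1 (1).
The two groups share no amino acid, so total = 2 + 1 = 3.

3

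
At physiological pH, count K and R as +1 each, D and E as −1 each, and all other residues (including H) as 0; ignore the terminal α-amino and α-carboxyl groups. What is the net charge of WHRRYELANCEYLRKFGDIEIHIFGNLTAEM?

-1

Positive (K, R): R3, R4, R14, K15 → +4.
Negative (D, E): E6, E11, D18, E20, E30 → −5.
Net charge = (+4) + (−5) = −1.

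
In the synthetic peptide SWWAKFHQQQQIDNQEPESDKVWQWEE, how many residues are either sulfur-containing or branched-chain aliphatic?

Sulfur-containing: C, M. Branched-chain aliphatic: I, L, V.
Sulfur-containing residues here: none (0).
Branched-chain aliphatic residues here: I12, V22 (2).
The two groups share no amino acid, so total = 0 + 2 = 2.

2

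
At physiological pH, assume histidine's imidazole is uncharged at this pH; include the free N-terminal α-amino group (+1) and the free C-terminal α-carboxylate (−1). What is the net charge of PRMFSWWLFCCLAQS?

+1

Near pH 7.4, K and R contribute +1 each, D and E contribute −1 each, and every other side chain (His included, as stated) is uncharged.
Positive (K, R): R2 → +1.
Negative (D, E): none → −0.
The N-terminus (+1) and C-terminus (−1) cancel.
Net charge = (+1) + (−0) = +1.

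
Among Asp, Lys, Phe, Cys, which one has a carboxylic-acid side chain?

Asp

Aspartate (D) and glutamate (E) have carboxylic-acid side chains and are the acidic amino acids.
Of the listed options, only Asp belongs to this group.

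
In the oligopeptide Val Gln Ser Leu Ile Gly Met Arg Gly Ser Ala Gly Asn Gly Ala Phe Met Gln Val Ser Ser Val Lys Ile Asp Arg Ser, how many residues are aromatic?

Phenylalanine (F), tryptophan (W), and tyrosine (Y) have aromatic ring side chains.
Matching residues: Phe16.

1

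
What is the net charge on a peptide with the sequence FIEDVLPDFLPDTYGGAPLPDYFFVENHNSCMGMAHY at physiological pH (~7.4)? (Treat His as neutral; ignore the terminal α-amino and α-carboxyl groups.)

-6

Near pH 7.4, K and R contribute +1 each, D and E contribute −1 each, and every other side chain (His included, as stated) is uncharged.
Positive (K, R): none → +0.
Negative (D, E): E3, D4, D8, D12, D21, E26 → −6.
Net charge = (+0) + (−6) = −6.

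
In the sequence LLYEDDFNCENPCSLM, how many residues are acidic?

4

Aspartate (D) and glutamate (E) have carboxylic-acid side chains and are the acidic amino acids.
Matching residues: E4, D5, D6, E10.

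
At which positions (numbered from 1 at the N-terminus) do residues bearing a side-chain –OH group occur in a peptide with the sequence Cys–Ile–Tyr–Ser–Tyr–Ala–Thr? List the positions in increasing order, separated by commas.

S, T, and Y are the three residues with a side-chain hydroxyl.
Matching residues: Tyr3, Ser4, Tyr5, Thr7.

3, 4, 5, 7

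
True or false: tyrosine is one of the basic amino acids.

Lysine (K), arginine (R), and histidine (H) have basic, nitrogen-containing side chains.
Tyrosine is not in this group.

False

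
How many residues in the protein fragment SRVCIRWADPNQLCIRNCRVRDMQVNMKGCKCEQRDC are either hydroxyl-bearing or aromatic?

2

Hydroxyl-bearing: S, T, Y. Aromatic: F, W, Y.
Hydroxyl-bearing residues here: S1 (1).
Aromatic residues here: W7 (1).
(Y belongs to both groups, but none appear in this sequence.) Total = 1 + 1 = 2.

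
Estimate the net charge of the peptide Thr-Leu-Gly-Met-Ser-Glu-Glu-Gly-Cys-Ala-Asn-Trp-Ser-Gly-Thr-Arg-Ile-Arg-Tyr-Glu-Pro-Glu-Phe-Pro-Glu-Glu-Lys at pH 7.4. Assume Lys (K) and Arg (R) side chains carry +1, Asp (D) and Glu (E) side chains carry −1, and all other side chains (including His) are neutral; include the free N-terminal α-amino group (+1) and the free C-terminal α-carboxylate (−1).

-3

Positive (K, R): Arg16, Arg18, Lys27 → +3.
Negative (D, E): Glu6, Glu7, Glu20, Glu22, Glu25, Glu26 → −6.
The N-terminus (+1) and C-terminus (−1) cancel.
Net charge = (+3) + (−6) = −3.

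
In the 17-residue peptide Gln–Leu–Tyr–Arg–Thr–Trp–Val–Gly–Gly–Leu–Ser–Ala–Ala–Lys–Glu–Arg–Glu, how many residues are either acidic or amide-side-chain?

Acidic: D, E. Amide-side-chain: N, Q.
Acidic residues here: Glu15, Glu17 (2).
Amide-side-chain residues here: Gln1 (1).
The two groups share no amino acid, so total = 2 + 1 = 3.

3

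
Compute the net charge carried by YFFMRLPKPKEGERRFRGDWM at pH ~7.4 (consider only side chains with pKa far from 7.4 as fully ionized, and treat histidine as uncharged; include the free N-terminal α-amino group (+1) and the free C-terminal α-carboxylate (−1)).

Near pH 7.4, K and R contribute +1 each, D and E contribute −1 each, and every other side chain (His included, as stated) is uncharged.
Positive (K, R): R5, K8, K10, R14, R15, R17 → +6.
Negative (D, E): E11, E13, D19 → −3.
The N-terminus (+1) and C-terminus (−1) cancel.
Net charge = (+6) + (−3) = +3.

+3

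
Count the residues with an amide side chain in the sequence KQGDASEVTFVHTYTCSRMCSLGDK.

Only N (asparagine) and Q (glutamine) carry a side-chain carboxamide.
Matching residues: Q2.

1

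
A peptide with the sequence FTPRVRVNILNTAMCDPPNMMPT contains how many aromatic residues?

1

Phenylalanine (F), tryptophan (W), and tyrosine (Y) have aromatic ring side chains.
Matching residues: F1.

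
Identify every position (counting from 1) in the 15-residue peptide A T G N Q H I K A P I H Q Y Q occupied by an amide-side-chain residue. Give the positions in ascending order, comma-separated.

4, 5, 13, 15

Asparagine (N) and glutamine (Q) have uncharged amide side chains.
Matching residues: N4, Q5, Q13, Q15.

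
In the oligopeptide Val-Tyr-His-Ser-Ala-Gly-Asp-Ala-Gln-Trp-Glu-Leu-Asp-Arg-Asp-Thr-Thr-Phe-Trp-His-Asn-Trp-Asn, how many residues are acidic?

Aspartate (D) and glutamate (E) have carboxylic-acid side chains and are the acidic amino acids.
Matching residues: Asp7, Glu11, Asp13, Asp15.

4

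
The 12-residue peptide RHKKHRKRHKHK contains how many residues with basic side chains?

Lysine (K), arginine (R), and histidine (H) have basic, nitrogen-containing side chains.
Matching residues: R1, H2, K3, K4, H5, R6, K7, R8, H9, K10, H11, K12.

12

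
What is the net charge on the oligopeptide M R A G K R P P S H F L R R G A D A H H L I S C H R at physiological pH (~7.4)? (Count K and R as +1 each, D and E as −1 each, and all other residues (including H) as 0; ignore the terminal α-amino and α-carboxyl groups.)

Positive (K, R): R2, K5, R6, R13, R14, R26 → +6.
Negative (D, E): D17 → −1.
Net charge = (+6) + (−1) = +5.

+5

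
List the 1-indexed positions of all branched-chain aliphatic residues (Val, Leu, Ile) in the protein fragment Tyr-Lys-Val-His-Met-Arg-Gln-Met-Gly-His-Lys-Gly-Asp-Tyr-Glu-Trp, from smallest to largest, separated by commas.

Matching residues: Val3.

3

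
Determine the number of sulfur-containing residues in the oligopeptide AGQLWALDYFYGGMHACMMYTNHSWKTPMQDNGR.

5

Cysteine (C, thiol) and methionine (M, thioether) are the two sulfur-containing amino acids.
Matching residues: M14, C17, M18, M19, M29.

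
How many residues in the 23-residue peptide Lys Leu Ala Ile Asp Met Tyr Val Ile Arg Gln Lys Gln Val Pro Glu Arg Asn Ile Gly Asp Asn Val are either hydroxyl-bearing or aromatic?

Hydroxyl-bearing: S, T, Y. Aromatic: F, W, Y.
Hydroxyl-bearing residues here: Tyr7 (1).
Aromatic residues here: Tyr7 (1).
Y is in both groups, so the 1 Y residue must not be double-counted.
Total = 1 + 1 − 1 = 1.

1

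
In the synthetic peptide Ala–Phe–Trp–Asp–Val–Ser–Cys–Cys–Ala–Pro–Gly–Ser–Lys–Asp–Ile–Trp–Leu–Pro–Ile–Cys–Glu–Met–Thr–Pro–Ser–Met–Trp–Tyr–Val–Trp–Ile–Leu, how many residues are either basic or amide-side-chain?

1

Basic: H, K, R. Amide-side-chain: N, Q.
Basic residues here: Lys13 (1).
Amide-side-chain residues here: none (0).
The two groups share no amino acid, so total = 1 + 0 = 1.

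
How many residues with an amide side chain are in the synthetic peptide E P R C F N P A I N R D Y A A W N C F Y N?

4

Only N (asparagine) and Q (glutamine) carry a side-chain carboxamide.
Matching residues: N6, N10, N17, N21.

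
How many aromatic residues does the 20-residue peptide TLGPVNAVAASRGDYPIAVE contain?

1

Phenylalanine (F), tryptophan (W), and tyrosine (Y) have aromatic ring side chains.
Matching residues: Y15.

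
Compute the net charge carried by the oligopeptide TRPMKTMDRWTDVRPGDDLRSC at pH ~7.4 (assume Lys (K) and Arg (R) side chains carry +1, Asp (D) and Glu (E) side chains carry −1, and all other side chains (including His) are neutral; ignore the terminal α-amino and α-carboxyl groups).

+1

Positive (K, R): R2, K5, R9, R14, R20 → +5.
Negative (D, E): D8, D12, D17, D18 → −4.
Net charge = (+5) + (−4) = +1.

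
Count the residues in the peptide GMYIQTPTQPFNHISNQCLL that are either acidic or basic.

Acidic: D, E. Basic: H, K, R.
Acidic residues here: none (0).
Basic residues here: H13 (1).
The two groups share no amino acid, so total = 0 + 1 = 1.

1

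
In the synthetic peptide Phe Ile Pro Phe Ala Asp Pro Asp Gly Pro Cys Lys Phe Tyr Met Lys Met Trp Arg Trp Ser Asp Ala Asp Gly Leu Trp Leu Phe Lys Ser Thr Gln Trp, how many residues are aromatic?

9

Phenylalanine (F), tryptophan (W), and tyrosine (Y) have aromatic ring side chains.
Matching residues: Phe1, Phe4, Phe13, Tyr14, Trp18, Trp20, Trp27, Phe29, Trp34.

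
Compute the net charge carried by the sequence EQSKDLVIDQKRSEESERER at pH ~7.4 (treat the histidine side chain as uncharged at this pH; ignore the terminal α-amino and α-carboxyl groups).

Near pH 7.4, K and R contribute +1 each, D and E contribute −1 each, and every other side chain (His included, as stated) is uncharged.
Positive (K, R): K4, K11, R12, R18, R20 → +5.
Negative (D, E): E1, D5, D9, E14, E15, E17, E19 → −7.
Net charge = (+5) + (−7) = −2.

-2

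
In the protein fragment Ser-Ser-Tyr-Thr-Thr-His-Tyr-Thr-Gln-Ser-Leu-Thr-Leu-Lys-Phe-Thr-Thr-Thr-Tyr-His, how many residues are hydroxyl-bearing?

The –OH-bearing residues are Ser, Thr (aliphatic alcohols), and Tyr (phenol).
Matching residues: Ser1, Ser2, Tyr3, Thr4, Thr5, Tyr7, Thr8, Ser10, Thr12, Thr16, Thr17, Thr18, Tyr19.

13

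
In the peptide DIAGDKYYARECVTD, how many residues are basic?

Lysine (K), arginine (R), and histidine (H) have basic, nitrogen-containing side chains.
Matching residues: K6, R10.

2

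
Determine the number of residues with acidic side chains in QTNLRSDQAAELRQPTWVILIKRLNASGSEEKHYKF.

4

Only D (aspartate) and E (glutamate) carry a side-chain carboxylic acid.
Matching residues: D7, E11, E30, E31.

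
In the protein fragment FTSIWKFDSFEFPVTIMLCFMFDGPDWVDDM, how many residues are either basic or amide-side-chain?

1

Basic: H, K, R. Amide-side-chain: N, Q.
Basic residues here: K6 (1).
Amide-side-chain residues here: none (0).
The two groups share no amino acid, so total = 1 + 0 = 1.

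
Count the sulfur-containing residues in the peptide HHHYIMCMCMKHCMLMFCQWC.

10

Only Cys (C) and Met (M) have a sulfur atom in the side chain.
Matching residues: M6, C7, M8, C9, M10, C13, M14, M16, C18, C21.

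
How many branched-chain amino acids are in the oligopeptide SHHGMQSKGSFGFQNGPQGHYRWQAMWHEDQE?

V, L, and I make up the branched-chain aliphatic group.
None of the 32 residues belong to this group.

0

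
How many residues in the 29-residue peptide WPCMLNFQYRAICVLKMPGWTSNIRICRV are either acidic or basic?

Acidic: D, E. Basic: H, K, R.
Acidic residues here: none (0).
Basic residues here: R10, K16, R25, R28 (4).
The two groups share no amino acid, so total = 0 + 4 = 4.

4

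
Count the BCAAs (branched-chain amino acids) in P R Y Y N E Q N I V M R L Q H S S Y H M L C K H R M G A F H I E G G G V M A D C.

V, L, and I make up the branched-chain aliphatic group.
Matching residues: I9, V10, L13, L21, I31, V36.

6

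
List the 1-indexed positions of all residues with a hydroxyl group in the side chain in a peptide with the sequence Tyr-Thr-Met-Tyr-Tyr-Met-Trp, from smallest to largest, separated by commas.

S, T, and Y are the three residues with a side-chain hydroxyl.
Matching residues: Tyr1, Thr2, Tyr4, Tyr5.

1, 2, 4, 5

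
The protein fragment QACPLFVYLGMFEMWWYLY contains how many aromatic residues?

The aromatic amino acids are Phe (F, benzyl), Trp (W, indole), and Tyr (Y, phenol).
Matching residues: F6, Y8, F12, W15, W16, Y17, Y19.

7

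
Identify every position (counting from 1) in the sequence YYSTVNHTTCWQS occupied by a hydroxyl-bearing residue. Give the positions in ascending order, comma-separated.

Matching residues: Y1, Y2, S3, T4, T8, T9, S13.

1, 2, 3, 4, 8, 9, 13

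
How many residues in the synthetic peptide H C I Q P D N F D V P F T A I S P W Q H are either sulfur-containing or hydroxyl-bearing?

Sulfur-containing: C, M. Hydroxyl-bearing: S, T, Y.
Sulfur-containing residues here: C2 (1).
Hydroxyl-bearing residues here: T13, S16 (2).
The two groups share no amino acid, so total = 1 + 2 = 3.

3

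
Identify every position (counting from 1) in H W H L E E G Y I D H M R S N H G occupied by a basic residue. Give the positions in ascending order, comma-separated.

The basic amino acids are Lys (K), Arg (R), and His (H).
Matching residues: H1, H3, H11, R13, H16.

1, 3, 11, 13, 16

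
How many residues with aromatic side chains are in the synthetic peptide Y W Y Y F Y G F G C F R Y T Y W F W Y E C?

14

Phenylalanine (F), tryptophan (W), and tyrosine (Y) have aromatic ring side chains.
Matching residues: Y1, W2, Y3, Y4, F5, Y6, F8, F11, Y13, Y15, W16, F17, W18, Y19.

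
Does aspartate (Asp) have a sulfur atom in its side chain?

No

Only Cys (C) and Met (M) have a sulfur atom in the side chain.
Aspartate is not in this group.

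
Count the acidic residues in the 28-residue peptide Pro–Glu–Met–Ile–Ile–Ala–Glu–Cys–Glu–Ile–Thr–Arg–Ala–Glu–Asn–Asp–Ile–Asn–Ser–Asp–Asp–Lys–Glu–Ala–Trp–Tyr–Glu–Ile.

Aspartate (D) and glutamate (E) have carboxylic-acid side chains and are the acidic amino acids.
Matching residues: Glu2, Glu7, Glu9, Glu14, Asp16, Asp20, Asp21, Glu23, Glu27.

9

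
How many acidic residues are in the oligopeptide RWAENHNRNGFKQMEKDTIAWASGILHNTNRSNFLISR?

3

Aspartate (D) and glutamate (E) have carboxylic-acid side chains and are the acidic amino acids.
Matching residues: E4, E15, D17.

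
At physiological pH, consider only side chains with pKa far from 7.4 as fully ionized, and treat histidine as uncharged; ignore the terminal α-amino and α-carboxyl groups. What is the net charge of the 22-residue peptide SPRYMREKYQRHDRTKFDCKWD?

Near pH 7.4, K and R contribute +1 each, D and E contribute −1 each, and every other side chain (His included, as stated) is uncharged.
Positive (K, R): R3, R6, K8, R11, R14, K16, K20 → +7.
Negative (D, E): E7, D13, D18, D22 → −4.
Net charge = (+7) + (−4) = +3.

+3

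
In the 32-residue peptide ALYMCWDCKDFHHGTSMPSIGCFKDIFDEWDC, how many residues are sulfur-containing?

6

Cysteine (C, thiol) and methionine (M, thioether) are the two sulfur-containing amino acids.
Matching residues: M4, C5, C8, M17, C22, C32.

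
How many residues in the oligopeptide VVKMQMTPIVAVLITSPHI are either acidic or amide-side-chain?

Acidic: D, E. Amide-side-chain: N, Q.
Acidic residues here: none (0).
Amide-side-chain residues here: Q5 (1).
The two groups share no amino acid, so total = 0 + 1 = 1.

1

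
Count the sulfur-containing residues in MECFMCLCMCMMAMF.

10

The sulfur-bearing residues are cysteine (–SH) and methionine (–S–CH₃).
Matching residues: M1, C3, M5, C6, C8, M9, C10, M11, M12, M14.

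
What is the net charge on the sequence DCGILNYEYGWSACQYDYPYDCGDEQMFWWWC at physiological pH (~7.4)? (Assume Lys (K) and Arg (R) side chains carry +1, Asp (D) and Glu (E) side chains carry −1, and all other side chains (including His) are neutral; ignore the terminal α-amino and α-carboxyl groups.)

Positive (K, R): none → +0.
Negative (D, E): D1, E8, D17, D21, D24, E25 → −6.
Net charge = (+0) + (−6) = −6.

-6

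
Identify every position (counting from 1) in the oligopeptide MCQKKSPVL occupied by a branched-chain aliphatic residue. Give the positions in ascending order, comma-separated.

Valine (V), leucine (L), and isoleucine (I) are the branched-chain amino acids.
Matching residues: V8, L9.

8, 9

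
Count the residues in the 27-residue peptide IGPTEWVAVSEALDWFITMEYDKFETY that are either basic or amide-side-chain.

Basic: H, K, R. Amide-side-chain: N, Q.
Basic residues here: K23 (1).
Amide-side-chain residues here: none (0).
The two groups share no amino acid, so total = 1 + 0 = 1.

1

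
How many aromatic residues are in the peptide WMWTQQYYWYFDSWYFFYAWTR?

13

F, W, and Y each carry an aromatic ring on the side chain.
Matching residues: W1, W3, Y7, Y8, W9, Y10, F11, W14, Y15, F16, F17, Y18, W20.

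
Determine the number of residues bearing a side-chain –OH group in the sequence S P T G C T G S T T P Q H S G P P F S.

8

Serine (S), threonine (T), and tyrosine (Y) each carry a hydroxyl group on the side chain.
Matching residues: S1, T3, T6, S8, T9, T10, S14, S19.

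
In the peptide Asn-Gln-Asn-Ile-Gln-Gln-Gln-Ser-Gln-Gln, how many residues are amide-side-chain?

Only N (asparagine) and Q (glutamine) carry a side-chain carboxamide.
Matching residues: Asn1, Gln2, Asn3, Gln5, Gln6, Gln7, Gln9, Gln10.

8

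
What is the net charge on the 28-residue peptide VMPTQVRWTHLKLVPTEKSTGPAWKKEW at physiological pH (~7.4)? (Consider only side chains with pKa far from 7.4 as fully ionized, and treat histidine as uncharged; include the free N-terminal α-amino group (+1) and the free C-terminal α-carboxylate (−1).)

Near pH 7.4, K and R contribute +1 each, D and E contribute −1 each, and every other side chain (His included, as stated) is uncharged.
Positive (K, R): R7, K12, K18, K25, K26 → +5.
Negative (D, E): E17, E27 → −2.
The N-terminus (+1) and C-terminus (−1) cancel.
Net charge = (+5) + (−2) = +3.

+3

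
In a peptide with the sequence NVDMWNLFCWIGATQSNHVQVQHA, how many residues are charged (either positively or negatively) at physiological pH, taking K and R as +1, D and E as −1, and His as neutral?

Charged side chains at pH ~7.4: K, R (positive); D, E (negative).
Matching residues: D3.

1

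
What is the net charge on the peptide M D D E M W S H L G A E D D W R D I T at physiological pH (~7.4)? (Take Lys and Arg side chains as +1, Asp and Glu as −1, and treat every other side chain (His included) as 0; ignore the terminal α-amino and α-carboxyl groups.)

-6

Positive (K, R): R16 → +1.
Negative (D, E): D2, D3, E4, E12, D13, D14, D17 → −7.
Net charge = (+1) + (−7) = −6.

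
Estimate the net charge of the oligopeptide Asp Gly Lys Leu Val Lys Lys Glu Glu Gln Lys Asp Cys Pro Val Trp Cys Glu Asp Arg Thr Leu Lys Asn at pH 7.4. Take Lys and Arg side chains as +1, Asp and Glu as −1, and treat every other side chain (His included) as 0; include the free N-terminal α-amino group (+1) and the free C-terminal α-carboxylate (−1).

0

Positive (K, R): Lys3, Lys6, Lys7, Lys11, Arg20, Lys23 → +6.
Negative (D, E): Asp1, Glu8, Glu9, Asp12, Glu18, Asp19 → −6.
The N-terminus (+1) and C-terminus (−1) cancel.
Net charge = (+6) + (−6) = 0.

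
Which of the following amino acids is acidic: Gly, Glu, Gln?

The acidic residues are Asp (D) and Glu (E), whose side chains end in a carboxylate group.
Of the listed options, only Glu belongs to this group.

Glu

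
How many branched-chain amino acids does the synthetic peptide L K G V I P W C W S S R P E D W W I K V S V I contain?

7

The BCAAs are Val, Leu, and Ile — aliphatic side chains with a branch point.
Matching residues: L1, V4, I5, I18, V20, V22, I23.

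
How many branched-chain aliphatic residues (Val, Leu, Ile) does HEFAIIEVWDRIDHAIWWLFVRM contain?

7

Matching residues: I5, I6, V8, I12, I16, L19, V21.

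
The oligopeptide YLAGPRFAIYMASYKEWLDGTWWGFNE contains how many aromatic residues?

Phenylalanine (F), tryptophan (W), and tyrosine (Y) have aromatic ring side chains.
Matching residues: Y1, F7, Y10, Y14, W17, W22, W23, F25.

8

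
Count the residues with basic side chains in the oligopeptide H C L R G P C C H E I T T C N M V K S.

The basic amino acids are Lys (K), Arg (R), and His (H).
Matching residues: H1, R4, H9, K18.

4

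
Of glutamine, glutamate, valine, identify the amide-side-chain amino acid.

glutamine

Asparagine (N) and glutamine (Q) have uncharged amide side chains.
Of the listed options, only glutamine belongs to this group.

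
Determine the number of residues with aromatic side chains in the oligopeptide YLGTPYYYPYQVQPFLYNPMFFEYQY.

Phenylalanine (F), tryptophan (W), and tyrosine (Y) have aromatic ring side chains.
Matching residues: Y1, Y6, Y7, Y8, Y10, F15, Y17, F21, F22, Y24, Y26.

11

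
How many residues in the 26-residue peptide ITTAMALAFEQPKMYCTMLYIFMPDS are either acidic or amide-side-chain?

Acidic: D, E. Amide-side-chain: N, Q.
Acidic residues here: E10, D25 (2).
Amide-side-chain residues here: Q11 (1).
The two groups share no amino acid, so total = 2 + 1 = 3.

3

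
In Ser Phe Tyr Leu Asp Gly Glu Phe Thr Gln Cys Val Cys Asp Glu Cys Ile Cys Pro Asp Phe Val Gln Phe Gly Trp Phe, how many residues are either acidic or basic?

5

Acidic: D, E. Basic: H, K, R.
Acidic residues here: Asp5, Glu7, Asp14, Glu15, Asp20 (5).
Basic residues here: none (0).
The two groups share no amino acid, so total = 5 + 0 = 5.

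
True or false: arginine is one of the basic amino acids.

K, R, and H are the three residues with basic side chains (ε-amine, guanidinium, and imidazole respectively).
Arginine is in this group.

True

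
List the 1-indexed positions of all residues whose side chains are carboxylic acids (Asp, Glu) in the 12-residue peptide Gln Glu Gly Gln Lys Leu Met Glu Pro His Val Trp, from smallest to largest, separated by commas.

Matching residues: Glu2, Glu8.

2, 8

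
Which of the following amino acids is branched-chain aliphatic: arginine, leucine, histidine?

leucine

The BCAAs are Val, Leu, and Ile — aliphatic side chains with a branch point.
Of the listed options, only leucine belongs to this group.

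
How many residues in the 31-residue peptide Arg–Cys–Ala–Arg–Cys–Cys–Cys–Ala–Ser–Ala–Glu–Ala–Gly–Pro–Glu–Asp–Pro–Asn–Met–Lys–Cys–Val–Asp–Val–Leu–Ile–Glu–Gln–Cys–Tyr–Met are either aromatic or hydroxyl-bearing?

2

Aromatic: F, W, Y. Hydroxyl-bearing: S, T, Y.
Aromatic residues here: Tyr30 (1).
Hydroxyl-bearing residues here: Ser9, Tyr30 (2).
Y is in both groups, so the 1 Y residue must not be double-counted.
Total = 1 + 2 − 1 = 2.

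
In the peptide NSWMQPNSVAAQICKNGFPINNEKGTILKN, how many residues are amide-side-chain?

Asparagine (N) and glutamine (Q) have uncharged amide side chains.
Matching residues: N1, Q5, N7, Q12, N16, N21, N22, N30.

8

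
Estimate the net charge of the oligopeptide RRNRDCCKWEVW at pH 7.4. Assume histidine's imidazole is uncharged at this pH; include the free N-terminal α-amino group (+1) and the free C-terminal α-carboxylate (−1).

At pH ~7.4 the Lys and Arg side chains are protonated (+1), the Asp and Glu side chains are deprotonated (−1), and with His taken as neutral all other side chains carry no charge.
Positive (K, R): R1, R2, R4, K8 → +4.
Negative (D, E): D5, E10 → −2.
The N-terminus (+1) and C-terminus (−1) cancel.
Net charge = (+4) + (−2) = +2.

+2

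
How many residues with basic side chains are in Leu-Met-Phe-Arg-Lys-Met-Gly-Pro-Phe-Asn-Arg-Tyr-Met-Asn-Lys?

Lysine (K), arginine (R), and histidine (H) have basic, nitrogen-containing side chains.
Matching residues: Arg4, Lys5, Arg11, Lys15.

4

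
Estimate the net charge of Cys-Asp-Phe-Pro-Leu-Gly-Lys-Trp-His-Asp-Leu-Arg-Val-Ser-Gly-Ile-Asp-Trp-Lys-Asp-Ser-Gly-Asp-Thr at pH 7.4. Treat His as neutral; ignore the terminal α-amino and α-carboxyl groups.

The side chains ionized at physiological pH are Lys/Arg (+1) and Asp/Glu (−1); with His treated as neutral, nothing else contributes.
Positive (K, R): Lys7, Arg12, Lys19 → +3.
Negative (D, E): Asp2, Asp10, Asp17, Asp20, Asp23 → −5.
Net charge = (+3) + (−5) = −2.

-2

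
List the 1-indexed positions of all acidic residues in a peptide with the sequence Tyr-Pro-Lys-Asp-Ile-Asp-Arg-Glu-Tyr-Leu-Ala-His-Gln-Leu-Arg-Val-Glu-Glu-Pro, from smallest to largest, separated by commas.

4, 6, 8, 17, 18

Aspartate (D) and glutamate (E) have carboxylic-acid side chains and are the acidic amino acids.
Matching residues: Asp4, Asp6, Glu8, Glu17, Glu18.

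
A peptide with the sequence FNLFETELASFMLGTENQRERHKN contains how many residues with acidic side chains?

Only D (aspartate) and E (glutamate) carry a side-chain carboxylic acid.
Matching residues: E5, E7, E16, E20.

4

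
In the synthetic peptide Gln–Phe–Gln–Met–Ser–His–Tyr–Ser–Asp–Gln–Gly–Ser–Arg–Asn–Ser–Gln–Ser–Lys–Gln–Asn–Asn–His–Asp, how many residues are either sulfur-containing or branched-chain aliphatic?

Sulfur-containing: C, M. Branched-chain aliphatic: I, L, V.
Sulfur-containing residues here: Met4 (1).
Branched-chain aliphatic residues here: none (0).
The two groups share no amino acid, so total = 1 + 0 = 1.

1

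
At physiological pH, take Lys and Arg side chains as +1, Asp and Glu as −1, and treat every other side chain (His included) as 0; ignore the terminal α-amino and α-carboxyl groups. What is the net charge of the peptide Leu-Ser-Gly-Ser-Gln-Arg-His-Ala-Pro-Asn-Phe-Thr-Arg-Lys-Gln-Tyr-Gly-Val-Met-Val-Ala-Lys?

+4

Positive (K, R): Arg6, Arg13, Lys14, Lys22 → +4.
Negative (D, E): none → −0.
Net charge = (+4) + (−0) = +4.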